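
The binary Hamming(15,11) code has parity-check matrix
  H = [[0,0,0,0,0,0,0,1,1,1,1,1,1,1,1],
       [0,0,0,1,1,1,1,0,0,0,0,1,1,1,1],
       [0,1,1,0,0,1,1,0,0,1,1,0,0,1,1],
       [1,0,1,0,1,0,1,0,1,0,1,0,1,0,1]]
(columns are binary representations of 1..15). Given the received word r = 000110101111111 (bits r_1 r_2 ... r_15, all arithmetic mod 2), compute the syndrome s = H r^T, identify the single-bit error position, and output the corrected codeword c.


s = (1, 1, 1, 0)^T, error position = 14, corrected codeword c = 000110101111101

Compute s = H r^T mod 2 one row at a time:
  s_1 = 0 + 1 + 1 + 1 + 1 + 1 + 1 + 1 = 7 ≡ 1 (mod 2).
  s_2 = 1 + 1 + 0 + 1 + 1 + 1 + 1 + 1 = 7 ≡ 1 (mod 2).
  s_3 = 0 + 0 + 0 + 1 + 1 + 1 + 1 + 1 = 5 ≡ 1 (mod 2).
  s_4 = 0 + 0 + 1 + 1 + 1 + 1 + 1 + 1 = 6 ≡ 0 (mod 2).
s = (1, 1, 1, 0)^T — this equals column 14 of H (binary 1110), so error is at position 14.
Correct: flip bit 14 of r = 000110101111111 to get c = 000110101111101.


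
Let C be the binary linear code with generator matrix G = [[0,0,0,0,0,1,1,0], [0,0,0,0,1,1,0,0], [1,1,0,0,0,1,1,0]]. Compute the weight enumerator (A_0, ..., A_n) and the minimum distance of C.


Weight distribution: A_0 = 1, A_2 = 4, A_4 = 3. Minimum distance d = 2.

Enumerate all 2^3 = 8 messages m ∈ F_2^3.
For each, compute codeword c = mG in F_2^8, then tally its weight.
  m = 000 → c = 00000000, weight = 0.
  m = 100 → c = 00000110, weight = 2.
  m = 010 → c = 00001100, weight = 2.
  m = 110 → c = 00001010, weight = 2.
  m = 001 → c = 11000110, weight = 4.
  m = 101 → c = 11000000, weight = 2.
  m = 011 → c = 11001010, weight = 4.
  m = 111 → c = 11001100, weight = 4.
Tally weights:
  weight 0: 1 codewords.
  weight 2: 4 codewords.
  weight 4: 3 codewords.
Minimum distance d = smallest w > 0 with A_w > 0 = 2.
Sanity: Σ A_w = 8 = 2^3 = 8 ✓.


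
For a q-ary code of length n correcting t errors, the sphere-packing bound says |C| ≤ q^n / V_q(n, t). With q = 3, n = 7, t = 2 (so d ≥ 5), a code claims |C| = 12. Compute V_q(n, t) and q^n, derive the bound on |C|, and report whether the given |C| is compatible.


V_q(n, t) = 99, q^n = 2187, Hamming bound = 22, |C| = 12 ≤ bound (satisfied).

Step 1: Compute V_q(n, t) = Σ_{j=0}^2 C(n, j) (q−1)^j.
  j = 0: C(7,0)·(2)^0 = 1·1 = 1.
  j = 1: C(7,1)·(2)^1 = 7·2 = 14.
  j = 2: C(7,2)·(2)^2 = 21·4 = 84.
  V_q(n, t) = 1 + 14 + 84 = 99.
Step 2: q^n = 3^7 = 2187.
Step 3: Hamming bound ⌊q^n / V_q(n,t)⌋ = ⌊2187/99⌋ = 22.
Step 4: Compare |C| = 12 to 22: satisfied.
The claimed |C| lies below the Hamming bound.


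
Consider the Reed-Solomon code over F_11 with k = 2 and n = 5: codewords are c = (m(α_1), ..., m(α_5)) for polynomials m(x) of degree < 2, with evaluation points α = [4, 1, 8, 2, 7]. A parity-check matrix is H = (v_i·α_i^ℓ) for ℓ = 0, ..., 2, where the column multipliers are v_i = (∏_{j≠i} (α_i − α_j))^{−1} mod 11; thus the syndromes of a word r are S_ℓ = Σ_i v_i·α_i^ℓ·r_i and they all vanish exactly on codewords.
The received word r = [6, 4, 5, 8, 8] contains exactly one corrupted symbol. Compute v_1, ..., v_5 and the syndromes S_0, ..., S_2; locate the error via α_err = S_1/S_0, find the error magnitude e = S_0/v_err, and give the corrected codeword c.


S = (3, 6, 1), error at position 4, error magnitude e = 7, c = [6, 4, 5, 1, 8].

Step 1: column multipliers v_i = (∏_{j≠i}(α_i − α_j))^{−1} mod 11.
  i = 1 (α = 4): (4−1)(4−8)(4−2)(4−7) = 3·(−4)·2·(−3) = 72 ≡ 6, so v_1 = 6^{−1} = 2 (mod 11).
  i = 2 (α = 1): (1−4)(1−8)(1−2)(1−7) = (−3)·(−7)·(−1)·(−6) = 126 ≡ 5, so v_2 = 5^{−1} = 9 (mod 11).
  i = 3 (α = 8): (8−4)(8−1)(8−2)(8−7) = 4·7·6·1 = 168 ≡ 3, so v_3 = 3^{−1} = 4 (mod 11).
  i = 4 (α = 2): (2−4)(2−1)(2−8)(2−7) = (−2)·1·(−6)·(−5) = −60 ≡ 6, so v_4 = 6^{−1} = 2 (mod 11).
  i = 5 (α = 7): (7−4)(7−1)(7−8)(7−2) = 3·6·(−1)·5 = −90 ≡ 9, so v_5 = 9^{−1} = 5 (mod 11).
  v = [2, 9, 4, 2, 5].
Step 2: syndromes of r = [6, 4, 5, 8, 8] (all sums mod 11).
  S_0 = Σ v_i r_i = 2·6 + 9·4 + 4·5 + 2·8 + 5·8 = 124 ≡ 3.
  S_1 = Σ v_i α_i r_i = 2·4·6 + 9·1·4 + 4·8·5 + 2·2·8 + 5·7·8 = 556 ≡ 6.
  α_i^2 mod 11 = [5, 1, 9, 4, 5].
  S_2 = Σ v_i α_i^2 r_i = 2·5·6 + 9·1·4 + 4·9·5 + 2·4·8 + 5·5·8 = 540 ≡ 1.
  S = (3, 6, 1) ≠ 0, so r is not a codeword (an error is present).
Step 3: locate the error. For a single error e at position i, S_ℓ = v_i·e·α_i^ℓ, so α_err = S_1/S_0.
  S_0^{−1} = 3^{−1} = 4 (mod 11), so α_err = 6·4 = 24 ≡ 2 = α_4. Error position i = 4.
  Consistency check: S_2/S_1 = 1·2 = 2 ≡ 2 = α_err ✓ (single-error assumption holds).
Step 4: error magnitude e = S_0/v_4 = S_0·∏_{j≠4}(α_4 − α_j) = 3·6 = 18 ≡ 7 (mod 11).
Step 5: correct position 4: c_4 = r_4 − e = 8 − 7 ≡ 1 (mod 11). Hence c = [6, 4, 5, 1, 8].
  Check: interpolating c through the α_i gives m(x) = 7 + 8·x (degree < 2) with m(α_i) = c_i for every i, so c is indeed a codeword.


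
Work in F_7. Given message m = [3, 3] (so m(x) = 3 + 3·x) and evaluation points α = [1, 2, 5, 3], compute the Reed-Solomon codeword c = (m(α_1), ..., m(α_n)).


c = [6, 2, 4, 5]

Message polynomial: m(x) = 3 + 3·x (mod 7).
For each evaluation point α_i, compute m(α_i) mod 7:
  α_1 = 1: Horner steps 3 → 6, so m(1) = 6.
  α_2 = 2: Horner steps 3 → 2, so m(2) = 2.
  α_3 = 5: Horner steps 3 → 4, so m(5) = 4.
  α_4 = 3: Horner steps 3 → 5, so m(3) = 5.
Codeword c = [6, 2, 4, 5] ∈ F_7^4.


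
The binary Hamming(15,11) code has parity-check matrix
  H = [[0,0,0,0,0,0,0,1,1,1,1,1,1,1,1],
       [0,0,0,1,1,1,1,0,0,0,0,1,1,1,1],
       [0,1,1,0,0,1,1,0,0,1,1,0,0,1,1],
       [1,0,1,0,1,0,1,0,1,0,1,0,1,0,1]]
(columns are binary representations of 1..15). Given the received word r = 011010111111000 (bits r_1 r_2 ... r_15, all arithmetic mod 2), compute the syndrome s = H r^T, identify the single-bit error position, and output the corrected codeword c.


s = (1, 1, 1, 1)^T, error position = 15, corrected codeword c = 011010111111001

Compute s = H r^T mod 2 one row at a time:
  s_1 = 1 + 1 + 1 + 1 + 1 + 0 + 0 + 0 = 5 ≡ 1 (mod 2).
  s_2 = 0 + 1 + 0 + 1 + 1 + 0 + 0 + 0 = 3 ≡ 1 (mod 2).
  s_3 = 1 + 1 + 0 + 1 + 1 + 1 + 0 + 0 = 5 ≡ 1 (mod 2).
  s_4 = 0 + 1 + 1 + 1 + 1 + 1 + 0 + 0 = 5 ≡ 1 (mod 2).
s = (1, 1, 1, 1)^T — this equals column 15 of H (binary 1111), so error is at position 15.
Correct: flip bit 15 of r = 011010111111000 to get c = 011010111111001.


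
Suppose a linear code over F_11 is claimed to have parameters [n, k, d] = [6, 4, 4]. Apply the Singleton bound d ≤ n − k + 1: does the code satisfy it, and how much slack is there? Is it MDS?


Singleton RHS = n − k + 1 = 3, slack = -1, bound violated (no such code; not MDS).

Singleton bound: d ≤ n − k + 1.
Here n = 6, k = 4, so n − k + 1 = 3.
Given d = 4, check d ≤ 3: NO.
Slack = (n − k + 1) − d = -1.
The slack is negative: d = 4 exceeds n − k + 1 = 3 by 1, so the Singleton bound is violated and no linear [6, 4, 4]_11 code can exist. In particular it is not MDS (MDS requires d = n − k + 1 exactly).
Description: the claimed parameters are [6, 4, 4]_11; such a code would be impossible (violates the Singleton bound).


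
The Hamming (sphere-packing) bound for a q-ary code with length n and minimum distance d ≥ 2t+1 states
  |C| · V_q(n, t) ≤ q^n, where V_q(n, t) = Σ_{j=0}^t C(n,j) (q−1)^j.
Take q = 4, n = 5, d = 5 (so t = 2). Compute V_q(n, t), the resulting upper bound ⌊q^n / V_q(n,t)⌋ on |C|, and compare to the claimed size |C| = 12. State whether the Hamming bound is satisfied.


V_q(n, t) = 106, q^n = 1024, Hamming bound = 9, |C| = 12 > bound (violated).

Step 1: Compute V_q(n, t) = Σ_{j=0}^2 C(n, j) (q−1)^j.
  j = 0: C(5,0)·(3)^0 = 1·1 = 1.
  j = 1: C(5,1)·(3)^1 = 5·3 = 15.
  j = 2: C(5,2)·(3)^2 = 10·9 = 90.
  V_q(n, t) = 1 + 15 + 90 = 106.
Step 2: q^n = 4^5 = 1024.
Step 3: Hamming bound ⌊q^n / V_q(n,t)⌋ = ⌊1024/106⌋ = 9.
Step 4: Compare |C| = 12 to 9: violated.
The claimed |C| lies above the Hamming bound, so no 4-ary code of length 5 with d ≥ 5 can have 12 codewords.


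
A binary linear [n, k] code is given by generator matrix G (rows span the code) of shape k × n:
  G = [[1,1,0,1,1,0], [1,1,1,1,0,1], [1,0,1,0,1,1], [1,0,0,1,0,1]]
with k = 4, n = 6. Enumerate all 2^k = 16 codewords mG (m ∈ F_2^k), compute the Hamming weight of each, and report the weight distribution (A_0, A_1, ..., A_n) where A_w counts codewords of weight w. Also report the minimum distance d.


Weight distribution: A_0 = 1, A_1 = 1, A_2 = 2, A_3 = 6, A_4 = 5, A_5 = 1. Minimum distance d = 1.

Enumerate all 2^4 = 16 messages m ∈ F_2^4.
For each, compute codeword c = mG in F_2^6, then tally its weight.
  m = 0000 → c = 000000, weight = 0.
  m = 1000 → c = 110110, weight = 4.
  m = 0100 → c = 111101, weight = 5.
  m = 1100 → c = 001011, weight = 3.
  m = 0010 → c = 101011, weight = 4.
  m = 1010 → c = 011101, weight = 4.
  m = 0110 → c = 010110, weight = 3.
  m = 1110 → c = 100000, weight = 1.
  m = 0001 → c = 100101, weight = 3.
  m = 1001 → c = 010011, weight = 3.
  m = 0101 → c = 011000, weight = 2.
  m = 1101 → c = 101110, weight = 4.
  m = 0011 → c = 001110, weight = 3.
  m = 1011 → c = 111000, weight = 3.
  m = 0111 → c = 110011, weight = 4.
  m = 1111 → c = 000101, weight = 2.
Tally weights:
  weight 0: 1 codewords.
  weight 1: 1 codewords.
  weight 2: 2 codewords.
  weight 3: 6 codewords.
  weight 4: 5 codewords.
  weight 5: 1 codewords.
Minimum distance d = smallest w > 0 with A_w > 0 = 1.
Sanity: Σ A_w = 16 = 2^4 = 16 ✓.


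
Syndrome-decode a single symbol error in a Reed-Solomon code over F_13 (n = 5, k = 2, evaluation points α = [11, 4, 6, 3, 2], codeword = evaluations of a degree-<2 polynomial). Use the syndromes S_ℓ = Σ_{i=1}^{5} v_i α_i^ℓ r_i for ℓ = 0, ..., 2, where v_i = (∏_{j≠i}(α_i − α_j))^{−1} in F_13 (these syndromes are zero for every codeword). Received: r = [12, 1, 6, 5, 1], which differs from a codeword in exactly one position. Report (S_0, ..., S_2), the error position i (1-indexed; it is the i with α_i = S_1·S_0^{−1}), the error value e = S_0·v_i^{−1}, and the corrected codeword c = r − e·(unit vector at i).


S = (10, 7, 1), error at position 5, error magnitude e = 5, c = [12, 1, 6, 5, 9].

Step 1: column multipliers v_i = (∏_{j≠i}(α_i − α_j))^{−1} mod 13.
  i = 1 (α = 11): (11−4)(11−6)(11−3)(11−2) = 7·5·8·9 = 2520 ≡ 11, so v_1 = 11^{−1} = 6 (mod 13).
  i = 2 (α = 4): (4−11)(4−6)(4−3)(4−2) = (−7)·(−2)·1·2 = 28 ≡ 2, so v_2 = 2^{−1} = 7 (mod 13).
  i = 3 (α = 6): (6−11)(6−4)(6−3)(6−2) = (−5)·2·3·4 = −120 ≡ 10, so v_3 = 10^{−1} = 4 (mod 13).
  i = 4 (α = 3): (3−11)(3−4)(3−6)(3−2) = (−8)·(−1)·(−3)·1 = −24 ≡ 2, so v_4 = 2^{−1} = 7 (mod 13).
  i = 5 (α = 2): (2−11)(2−4)(2−6)(2−3) = (−9)·(−2)·(−4)·(−1) = 72 ≡ 7, so v_5 = 7^{−1} = 2 (mod 13).
  v = [6, 7, 4, 7, 2].
Step 2: syndromes of r = [12, 1, 6, 5, 1] (all sums mod 13).
  S_0 = Σ v_i r_i = 6·12 + 7·1 + 4·6 + 7·5 + 2·1 = 140 ≡ 10.
  S_1 = Σ v_i α_i r_i = 6·11·12 + 7·4·1 + 4·6·6 + 7·3·5 + 2·2·1 = 1073 ≡ 7.
  α_i^2 mod 13 = [4, 3, 10, 9, 4].
  S_2 = Σ v_i α_i^2 r_i = 6·4·12 + 7·3·1 + 4·10·6 + 7·9·5 + 2·4·1 = 872 ≡ 1.
  S = (10, 7, 1) ≠ 0, so r is not a codeword (an error is present).
Step 3: locate the error. For a single error e at position i, S_ℓ = v_i·e·α_i^ℓ, so α_err = S_1/S_0.
  S_0^{−1} = 10^{−1} = 4 (mod 13), so α_err = 7·4 = 28 ≡ 2 = α_5. Error position i = 5.
  Consistency check: S_2/S_1 = 1·2 = 2 ≡ 2 = α_err ✓ (single-error assumption holds).
Step 4: error magnitude e = S_0/v_5 = S_0·∏_{j≠5}(α_5 − α_j) = 10·7 = 70 ≡ 5 (mod 13).
Step 5: correct position 5: c_5 = r_5 − e = 1 − 5 ≡ 9 (mod 13). Hence c = [12, 1, 6, 5, 9].
  Check: interpolating c through the α_i gives m(x) = 4 + 9·x (degree < 2) with m(α_i) = c_i for every i, so c is indeed a codeword.


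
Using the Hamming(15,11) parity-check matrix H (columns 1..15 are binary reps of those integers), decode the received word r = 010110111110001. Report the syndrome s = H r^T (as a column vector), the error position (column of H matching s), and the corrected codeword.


s = (1, 0, 1, 1)^T, error position = 11, corrected codeword c = 010110111100001

Compute s = H r^T mod 2 one row at a time:
  s_1 = 1 + 1 + 1 + 1 + 0 + 0 + 0 + 1 = 5 ≡ 1 (mod 2).
  s_2 = 1 + 1 + 0 + 1 + 0 + 0 + 0 + 1 = 4 ≡ 0 (mod 2).
  s_3 = 1 + 0 + 0 + 1 + 1 + 1 + 0 + 1 = 5 ≡ 1 (mod 2).
  s_4 = 0 + 0 + 1 + 1 + 1 + 1 + 0 + 1 = 5 ≡ 1 (mod 2).
s = (1, 0, 1, 1)^T — this equals column 11 of H (binary 1011), so error is at position 11.
Correct: flip bit 11 of r = 010110111110001 to get c = 010110111100001.


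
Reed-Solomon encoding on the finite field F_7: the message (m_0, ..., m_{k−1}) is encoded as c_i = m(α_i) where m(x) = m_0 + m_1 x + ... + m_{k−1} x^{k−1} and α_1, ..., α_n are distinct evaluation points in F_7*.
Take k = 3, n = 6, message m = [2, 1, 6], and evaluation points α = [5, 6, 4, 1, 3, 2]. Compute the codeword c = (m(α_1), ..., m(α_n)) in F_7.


c = [3, 0, 4, 2, 3, 0]

Message polynomial: m(x) = 2 + 1·x + 6·x^2 (mod 7).
For each evaluation point α_i, compute m(α_i) mod 7:
  α_1 = 5: Horner steps 6 → 3 → 3, so m(5) = 3.
  α_2 = 6: Horner steps 6 → 2 → 0, so m(6) = 0.
  α_3 = 4: Horner steps 6 → 4 → 4, so m(4) = 4.
  α_4 = 1: Horner steps 6 → 0 → 2, so m(1) = 2.
  α_5 = 3: Horner steps 6 → 5 → 3, so m(3) = 3.
  α_6 = 2: Horner steps 6 → 6 → 0, so m(2) = 0.
Codeword c = [3, 0, 4, 2, 3, 0] ∈ F_7^6.


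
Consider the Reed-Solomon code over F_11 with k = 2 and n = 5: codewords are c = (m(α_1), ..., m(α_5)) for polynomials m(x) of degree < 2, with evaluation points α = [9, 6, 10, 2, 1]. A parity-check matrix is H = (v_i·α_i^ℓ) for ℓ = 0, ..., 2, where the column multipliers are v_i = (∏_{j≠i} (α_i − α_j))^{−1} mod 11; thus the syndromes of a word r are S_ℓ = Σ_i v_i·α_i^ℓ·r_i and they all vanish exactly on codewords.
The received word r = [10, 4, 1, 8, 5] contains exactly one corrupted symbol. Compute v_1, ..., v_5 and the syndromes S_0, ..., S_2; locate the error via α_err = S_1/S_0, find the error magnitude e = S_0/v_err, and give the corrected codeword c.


S = (8, 5, 10), error at position 4, error magnitude e = 1, c = [10, 4, 1, 7, 5].

Step 1: column multipliers v_i = (∏_{j≠i}(α_i − α_j))^{−1} mod 11.
  i = 1 (α = 9): (9−6)(9−10)(9−2)(9−1) = 3·(−1)·7·8 = −168 ≡ 8, so v_1 = 8^{−1} = 7 (mod 11).
  i = 2 (α = 6): (6−9)(6−10)(6−2)(6−1) = (−3)·(−4)·4·5 = 240 ≡ 9, so v_2 = 9^{−1} = 5 (mod 11).
  i = 3 (α = 10): (10−9)(10−6)(10−2)(10−1) = 1·4·8·9 = 288 ≡ 2, so v_3 = 2^{−1} = 6 (mod 11).
  i = 4 (α = 2): (2−9)(2−6)(2−10)(2−1) = (−7)·(−4)·(−8)·1 = −224 ≡ 7, so v_4 = 7^{−1} = 8 (mod 11).
  i = 5 (α = 1): (1−9)(1−6)(1−10)(1−2) = (−8)·(−5)·(−9)·(−1) = 360 ≡ 8, so v_5 = 8^{−1} = 7 (mod 11).
  v = [7, 5, 6, 8, 7].
Step 2: syndromes of r = [10, 4, 1, 8, 5] (all sums mod 11).
  S_0 = Σ v_i r_i = 7·10 + 5·4 + 6·1 + 8·8 + 7·5 = 195 ≡ 8.
  S_1 = Σ v_i α_i r_i = 7·9·10 + 5·6·4 + 6·10·1 + 8·2·8 + 7·1·5 = 973 ≡ 5.
  α_i^2 mod 11 = [4, 3, 1, 4, 1].
  S_2 = Σ v_i α_i^2 r_i = 7·4·10 + 5·3·4 + 6·1·1 + 8·4·8 + 7·1·5 = 637 ≡ 10.
  S = (8, 5, 10) ≠ 0, so r is not a codeword (an error is present).
Step 3: locate the error. For a single error e at position i, S_ℓ = v_i·e·α_i^ℓ, so α_err = S_1/S_0.
  S_0^{−1} = 8^{−1} = 7 (mod 11), so α_err = 5·7 = 35 ≡ 2 = α_4. Error position i = 4.
  Consistency check: S_2/S_1 = 10·9 = 90 ≡ 2 = α_err ✓ (single-error assumption holds).
Step 4: error magnitude e = S_0/v_4 = S_0·∏_{j≠4}(α_4 − α_j) = 8·7 = 56 ≡ 1 (mod 11).
Step 5: correct position 4: c_4 = r_4 − e = 8 − 1 ≡ 7 (mod 11). Hence c = [10, 4, 1, 7, 5].
  Check: interpolating c through the α_i gives m(x) = 3 + 2·x (degree < 2) with m(α_i) = c_i for every i, so c is indeed a codeword.


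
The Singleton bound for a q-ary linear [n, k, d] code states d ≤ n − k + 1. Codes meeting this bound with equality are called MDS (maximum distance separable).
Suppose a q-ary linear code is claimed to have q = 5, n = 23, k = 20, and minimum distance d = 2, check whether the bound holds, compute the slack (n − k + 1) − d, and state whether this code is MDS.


Singleton RHS = n − k + 1 = 4, slack = 2, bound satisfied, not MDS.

Singleton bound: d ≤ n − k + 1.
Here n = 23, k = 20, so n − k + 1 = 4.
Given d = 2, check d ≤ 4: YES.
Slack = (n − k + 1) − d = 2.
The code is NOT MDS (slack = 2 > 0).
Description: the claimed parameters are [23, 20, 2]_5; such a code would be non-MDS.


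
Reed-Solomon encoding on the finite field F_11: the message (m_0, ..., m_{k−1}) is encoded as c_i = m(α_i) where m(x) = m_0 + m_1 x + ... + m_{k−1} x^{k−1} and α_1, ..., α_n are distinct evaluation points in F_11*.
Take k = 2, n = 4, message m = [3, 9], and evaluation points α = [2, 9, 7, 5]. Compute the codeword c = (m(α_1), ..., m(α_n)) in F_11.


c = [10, 7, 0, 4]

Message polynomial: m(x) = 3 + 9·x (mod 11).
For each evaluation point α_i, compute m(α_i) mod 11:
  α_1 = 2: Horner steps 9 → 10, so m(2) = 10.
  α_2 = 9: Horner steps 9 → 7, so m(9) = 7.
  α_3 = 7: Horner steps 9 → 0, so m(7) = 0.
  α_4 = 5: Horner steps 9 → 4, so m(5) = 4.
Codeword c = [10, 7, 0, 4] ∈ F_11^4.


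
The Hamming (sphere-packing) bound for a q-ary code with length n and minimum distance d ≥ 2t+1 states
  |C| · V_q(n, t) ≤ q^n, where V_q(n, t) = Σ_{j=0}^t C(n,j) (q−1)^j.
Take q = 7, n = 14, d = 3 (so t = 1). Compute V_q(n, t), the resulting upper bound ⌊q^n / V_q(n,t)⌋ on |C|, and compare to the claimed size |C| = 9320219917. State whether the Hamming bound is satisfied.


V_q(n, t) = 85, q^n = 678223072849, Hamming bound = 7979094974, |C| = 9320219917 > bound (violated).

Step 1: Compute V_q(n, t) = Σ_{j=0}^1 C(n, j) (q−1)^j.
  j = 0: C(14,0)·(6)^0 = 1·1 = 1.
  j = 1: C(14,1)·(6)^1 = 14·6 = 84.
  V_q(n, t) = 1 + 84 = 85.
Step 2: q^n = 7^14 = 678223072849.
Step 3: Hamming bound ⌊q^n / V_q(n,t)⌋ = ⌊678223072849/85⌋ = 7979094974.
Step 4: Compare |C| = 9320219917 to 7979094974: violated.
The claimed |C| lies above the Hamming bound, so no 7-ary code of length 14 with d ≥ 3 can have 9320219917 codewords.


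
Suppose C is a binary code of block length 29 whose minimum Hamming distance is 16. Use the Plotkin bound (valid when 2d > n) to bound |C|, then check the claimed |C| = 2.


Plotkin bound M ≤ 10; given |C| = 2 ≤ bound (satisfied).

Check applicability: 2d = 32, n = 29.
2d − n = 3 > 0, so Plotkin applies.
Compute d/(2d−n) = 16/3 ≈ 5.3333.
⌊d/(2d−n)⌋ = 5.
Plotkin bound: M ≤ 2·5 = 10.
Given |C| = 2, check: satisfied.
This |C| is below the Plotkin bound.


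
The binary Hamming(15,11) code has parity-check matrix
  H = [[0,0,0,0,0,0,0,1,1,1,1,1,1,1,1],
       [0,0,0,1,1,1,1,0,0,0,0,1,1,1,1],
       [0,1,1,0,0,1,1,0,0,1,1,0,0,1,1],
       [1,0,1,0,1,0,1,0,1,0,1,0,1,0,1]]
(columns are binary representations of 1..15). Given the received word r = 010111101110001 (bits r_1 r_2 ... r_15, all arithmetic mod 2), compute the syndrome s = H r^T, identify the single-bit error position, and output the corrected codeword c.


s = (0, 1, 0, 1)^T, error position = 5, corrected codeword c = 010101101110001

Compute s = H r^T mod 2 one row at a time:
  s_1 = 0 + 1 + 1 + 1 + 0 + 0 + 0 + 1 = 4 ≡ 0 (mod 2).
  s_2 = 1 + 1 + 1 + 1 + 0 + 0 + 0 + 1 = 5 ≡ 1 (mod 2).
  s_3 = 1 + 0 + 1 + 1 + 1 + 1 + 0 + 1 = 6 ≡ 0 (mod 2).
  s_4 = 0 + 0 + 1 + 1 + 1 + 1 + 0 + 1 = 5 ≡ 1 (mod 2).
s = (0, 1, 0, 1)^T — this equals column 5 of H (binary 0101), so error is at position 5.
Correct: flip bit 5 of r = 010111101110001 to get c = 010101101110001.


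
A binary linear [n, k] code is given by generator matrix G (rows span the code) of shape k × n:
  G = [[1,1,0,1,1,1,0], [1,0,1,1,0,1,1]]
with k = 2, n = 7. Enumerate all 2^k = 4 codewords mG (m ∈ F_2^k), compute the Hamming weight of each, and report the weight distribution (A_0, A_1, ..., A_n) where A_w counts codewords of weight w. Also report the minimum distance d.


Weight distribution: A_0 = 1, A_4 = 1, A_5 = 2. Minimum distance d = 4.

Enumerate all 2^2 = 4 messages m ∈ F_2^2.
For each, compute codeword c = mG in F_2^7, then tally its weight.
  m = 00 → c = 0000000, weight = 0.
  m = 10 → c = 1101110, weight = 5.
  m = 01 → c = 1011011, weight = 5.
  m = 11 → c = 0110101, weight = 4.
Tally weights:
  weight 0: 1 codewords.
  weight 4: 1 codewords.
  weight 5: 2 codewords.
Minimum distance d = smallest w > 0 with A_w > 0 = 4.
Sanity: Σ A_w = 4 = 2^2 = 4 ✓.


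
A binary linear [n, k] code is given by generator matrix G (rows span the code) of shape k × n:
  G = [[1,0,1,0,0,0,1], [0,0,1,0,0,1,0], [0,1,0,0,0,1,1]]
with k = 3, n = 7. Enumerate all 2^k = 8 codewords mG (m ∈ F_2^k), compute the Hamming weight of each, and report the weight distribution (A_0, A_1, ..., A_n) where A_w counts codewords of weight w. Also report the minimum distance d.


Weight distribution: A_0 = 1, A_2 = 2, A_3 = 4, A_4 = 1. Minimum distance d = 2.

Enumerate all 2^3 = 8 messages m ∈ F_2^3.
For each, compute codeword c = mG in F_2^7, then tally its weight.
  m = 000 → c = 0000000, weight = 0.
  m = 100 → c = 1010001, weight = 3.
  m = 010 → c = 0010010, weight = 2.
  m = 110 → c = 1000011, weight = 3.
  m = 001 → c = 0100011, weight = 3.
  m = 101 → c = 1110010, weight = 4.
  m = 011 → c = 0110001, weight = 3.
  m = 111 → c = 1100000, weight = 2.
Tally weights:
  weight 0: 1 codewords.
  weight 2: 2 codewords.
  weight 3: 4 codewords.
  weight 4: 1 codewords.
Minimum distance d = smallest w > 0 with A_w > 0 = 2.
Sanity: Σ A_w = 8 = 2^3 = 8 ✓.


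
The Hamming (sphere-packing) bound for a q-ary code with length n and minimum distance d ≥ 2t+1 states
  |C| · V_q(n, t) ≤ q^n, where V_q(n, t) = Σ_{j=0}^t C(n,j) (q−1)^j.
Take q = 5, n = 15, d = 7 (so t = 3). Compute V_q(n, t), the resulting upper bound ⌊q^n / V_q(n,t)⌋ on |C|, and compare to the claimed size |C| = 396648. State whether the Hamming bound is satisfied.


V_q(n, t) = 30861, q^n = 30517578125, Hamming bound = 988871, |C| = 396648 ≤ bound (satisfied).

Step 1: Compute V_q(n, t) = Σ_{j=0}^3 C(n, j) (q−1)^j.
  j = 0: C(15,0)·(4)^0 = 1·1 = 1.
  j = 1: C(15,1)·(4)^1 = 15·4 = 60.
  j = 2: C(15,2)·(4)^2 = 105·16 = 1680.
  j = 3: C(15,3)·(4)^3 = 455·64 = 29120.
  V_q(n, t) = 1 + 60 + 1680 + 29120 = 30861.
Step 2: q^n = 5^15 = 30517578125.
Step 3: Hamming bound ⌊q^n / V_q(n,t)⌋ = ⌊30517578125/30861⌋ = 988871.
Step 4: Compare |C| = 396648 to 988871: satisfied.
The claimed |C| lies below the Hamming bound.


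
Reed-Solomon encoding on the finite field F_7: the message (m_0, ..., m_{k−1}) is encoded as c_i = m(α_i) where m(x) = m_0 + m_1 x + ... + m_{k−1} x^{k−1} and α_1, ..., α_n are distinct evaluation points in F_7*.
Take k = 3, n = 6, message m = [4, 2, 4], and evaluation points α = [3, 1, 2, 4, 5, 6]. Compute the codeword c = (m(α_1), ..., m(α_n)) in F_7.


c = [4, 3, 3, 6, 2, 6]

Message polynomial: m(x) = 4 + 2·x + 4·x^2 (mod 7).
For each evaluation point α_i, compute m(α_i) mod 7:
  α_1 = 3: Horner steps 4 → 0 → 4, so m(3) = 4.
  α_2 = 1: Horner steps 4 → 6 → 3, so m(1) = 3.
  α_3 = 2: Horner steps 4 → 3 → 3, so m(2) = 3.
  α_4 = 4: Horner steps 4 → 4 → 6, so m(4) = 6.
  α_5 = 5: Horner steps 4 → 1 → 2, so m(5) = 2.
  α_6 = 6: Horner steps 4 → 5 → 6, so m(6) = 6.
Codeword c = [4, 3, 3, 6, 2, 6] ∈ F_7^6.


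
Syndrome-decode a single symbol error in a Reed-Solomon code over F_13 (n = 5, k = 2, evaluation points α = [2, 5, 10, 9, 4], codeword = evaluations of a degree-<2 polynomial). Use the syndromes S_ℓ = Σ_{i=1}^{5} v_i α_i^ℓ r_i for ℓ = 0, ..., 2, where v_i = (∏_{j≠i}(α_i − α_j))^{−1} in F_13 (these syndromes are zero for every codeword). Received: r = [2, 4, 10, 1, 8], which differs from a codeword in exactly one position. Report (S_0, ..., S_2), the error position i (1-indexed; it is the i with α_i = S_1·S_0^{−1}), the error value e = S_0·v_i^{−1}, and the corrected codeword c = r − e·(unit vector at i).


S = (7, 1, 2), error at position 1, error magnitude e = 12, c = [3, 4, 10, 1, 8].

Step 1: column multipliers v_i = (∏_{j≠i}(α_i − α_j))^{−1} mod 13.
  i = 1 (α = 2): (2−5)(2−10)(2−9)(2−4) = (−3)·(−8)·(−7)·(−2) = 336 ≡ 11, so v_1 = 11^{−1} = 6 (mod 13).
  i = 2 (α = 5): (5−2)(5−10)(5−9)(5−4) = 3·(−5)·(−4)·1 = 60 ≡ 8, so v_2 = 8^{−1} = 5 (mod 13).
  i = 3 (α = 10): (10−2)(10−5)(10−9)(10−4) = 8·5·1·6 = 240 ≡ 6, so v_3 = 6^{−1} = 11 (mod 13).
  i = 4 (α = 9): (9−2)(9−5)(9−10)(9−4) = 7·4·(−1)·5 = −140 ≡ 3, so v_4 = 3^{−1} = 9 (mod 13).
  i = 5 (α = 4): (4−2)(4−5)(4−10)(4−9) = 2·(−1)·(−6)·(−5) = −60 ≡ 5, so v_5 = 5^{−1} = 8 (mod 13).
  v = [6, 5, 11, 9, 8].
Step 2: syndromes of r = [2, 4, 10, 1, 8] (all sums mod 13).
  S_0 = Σ v_i r_i = 6·2 + 5·4 + 11·10 + 9·1 + 8·8 = 215 ≡ 7.
  S_1 = Σ v_i α_i r_i = 6·2·2 + 5·5·4 + 11·10·10 + 9·9·1 + 8·4·8 = 1561 ≡ 1.
  α_i^2 mod 13 = [4, 12, 9, 3, 3].
  S_2 = Σ v_i α_i^2 r_i = 6·4·2 + 5·12·4 + 11·9·10 + 9·3·1 + 8·3·8 = 1497 ≡ 2.
  S = (7, 1, 2) ≠ 0, so r is not a codeword (an error is present).
Step 3: locate the error. For a single error e at position i, S_ℓ = v_i·e·α_i^ℓ, so α_err = S_1/S_0.
  S_0^{−1} = 7^{−1} = 2 (mod 13), so α_err = 1·2 = 2 ≡ 2 = α_1. Error position i = 1.
  Consistency check: S_2/S_1 = 2·1 = 2 ≡ 2 = α_err ✓ (single-error assumption holds).
Step 4: error magnitude e = S_0/v_1 = S_0·∏_{j≠1}(α_1 − α_j) = 7·11 = 77 ≡ 12 (mod 13).
Step 5: correct position 1: c_1 = r_1 − e = 2 − 12 ≡ 3 (mod 13). Hence c = [3, 4, 10, 1, 8].
  Check: interpolating c through the α_i gives m(x) = 11 + 9·x (degree < 2) with m(α_i) = c_i for every i, so c is indeed a codeword.


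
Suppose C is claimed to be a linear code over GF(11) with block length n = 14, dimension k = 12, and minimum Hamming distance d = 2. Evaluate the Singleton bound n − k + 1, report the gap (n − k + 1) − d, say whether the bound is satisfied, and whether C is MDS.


Singleton RHS = n − k + 1 = 3, slack = 1, bound satisfied, not MDS.

Singleton bound: d ≤ n − k + 1.
Here n = 14, k = 12, so n − k + 1 = 3.
Given d = 2, check d ≤ 3: YES.
Slack = (n − k + 1) − d = 1.
The code is NOT MDS (slack = 1 > 0).
Description: the claimed parameters are [14, 12, 2]_11; such a code would be non-MDS.


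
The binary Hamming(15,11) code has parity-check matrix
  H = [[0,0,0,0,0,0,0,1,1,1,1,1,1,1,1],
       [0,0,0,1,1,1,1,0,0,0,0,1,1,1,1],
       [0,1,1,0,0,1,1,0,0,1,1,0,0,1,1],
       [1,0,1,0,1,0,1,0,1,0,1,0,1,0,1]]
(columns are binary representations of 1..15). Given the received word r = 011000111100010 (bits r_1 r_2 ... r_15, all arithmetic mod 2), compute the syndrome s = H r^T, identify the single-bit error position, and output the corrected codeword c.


s = (0, 0, 1, 1)^T, error position = 3, corrected codeword c = 010000111100010

Compute s = H r^T mod 2 one row at a time:
  s_1 = 1 + 1 + 1 + 0 + 0 + 0 + 1 + 0 = 4 ≡ 0 (mod 2).
  s_2 = 0 + 0 + 0 + 1 + 0 + 0 + 1 + 0 = 2 ≡ 0 (mod 2).
  s_3 = 1 + 1 + 0 + 1 + 1 + 0 + 1 + 0 = 5 ≡ 1 (mod 2).
  s_4 = 0 + 1 + 0 + 1 + 1 + 0 + 0 + 0 = 3 ≡ 1 (mod 2).
s = (0, 0, 1, 1)^T — this equals column 3 of H (binary 0011), so error is at position 3.
Correct: flip bit 3 of r = 011000111100010 to get c = 010000111100010.


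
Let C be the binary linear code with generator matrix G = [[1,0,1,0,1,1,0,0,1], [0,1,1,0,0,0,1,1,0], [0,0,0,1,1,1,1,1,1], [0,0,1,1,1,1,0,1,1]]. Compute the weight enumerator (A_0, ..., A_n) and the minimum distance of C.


Weight distribution: A_0 = 1, A_2 = 2, A_3 = 2, A_4 = 1, A_5 = 4, A_6 = 4, A_7 = 2. Minimum distance d = 2.

Enumerate all 2^4 = 16 messages m ∈ F_2^4.
For each, compute codeword c = mG in F_2^9, then tally its weight.
  m = 0000 → c = 000000000, weight = 0.
  m = 1000 → c = 101011001, weight = 5.
  m = 0100 → c = 011000110, weight = 4.
  m = 1100 → c = 110011111, weight = 7.
  m = 0010 → c = 000111111, weight = 6.
  m = 1010 → c = 101100110, weight = 5.
  m = 0110 → c = 011111001, weight = 6.
  m = 1110 → c = 110100000, weight = 3.
  m = 0001 → c = 001111011, weight = 6.
  m = 1001 → c = 100100010, weight = 3.
  m = 0101 → c = 010111101, weight = 6.
  m = 1101 → c = 111100100, weight = 5.
  m = 0011 → c = 001000100, weight = 2.
  m = 1011 → c = 100011101, weight = 5.
  m = 0111 → c = 010000010, weight = 2.
  m = 1111 → c = 111011011, weight = 7.
Tally weights:
  weight 0: 1 codewords.
  weight 2: 2 codewords.
  weight 3: 2 codewords.
  weight 4: 1 codewords.
  weight 5: 4 codewords.
  weight 6: 4 codewords.
  weight 7: 2 codewords.
Minimum distance d = smallest w > 0 with A_w > 0 = 2.
Sanity: Σ A_w = 16 = 2^4 = 16 ✓.


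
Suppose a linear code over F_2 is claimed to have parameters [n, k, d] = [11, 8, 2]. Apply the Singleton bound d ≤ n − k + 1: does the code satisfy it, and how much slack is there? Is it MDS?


Singleton RHS = n − k + 1 = 4, slack = 2, bound satisfied, not MDS.

Singleton bound: d ≤ n − k + 1.
Here n = 11, k = 8, so n − k + 1 = 4.
Given d = 2, check d ≤ 4: YES.
Slack = (n − k + 1) − d = 2.
The code is NOT MDS (slack = 2 > 0).
Description: the claimed parameters are [11, 8, 2]_2; such a code would be non-MDS.


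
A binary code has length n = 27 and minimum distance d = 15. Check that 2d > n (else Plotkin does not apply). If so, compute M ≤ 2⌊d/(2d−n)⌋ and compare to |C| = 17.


Plotkin bound M ≤ 10; given |C| = 17 > bound (violated).

Check applicability: 2d = 30, n = 27.
2d − n = 3 > 0, so Plotkin applies.
Compute d/(2d−n) = 15/3 ≈ 5.0000.
⌊d/(2d−n)⌋ = 5.
Plotkin bound: M ≤ 2·5 = 10.
Given |C| = 17, check: VIOLATED.
This |C| is above the Plotkin bound, so no binary code with n = 27, d = 15 and 17 codewords exists.


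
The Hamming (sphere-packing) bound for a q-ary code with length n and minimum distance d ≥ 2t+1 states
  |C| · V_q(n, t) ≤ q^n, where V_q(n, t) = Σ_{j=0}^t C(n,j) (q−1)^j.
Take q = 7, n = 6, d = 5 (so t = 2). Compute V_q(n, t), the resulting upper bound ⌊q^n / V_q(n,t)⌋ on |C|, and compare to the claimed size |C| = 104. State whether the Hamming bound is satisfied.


V_q(n, t) = 577, q^n = 117649, Hamming bound = 203, |C| = 104 ≤ bound (satisfied).

Step 1: Compute V_q(n, t) = Σ_{j=0}^2 C(n, j) (q−1)^j.
  j = 0: C(6,0)·(6)^0 = 1·1 = 1.
  j = 1: C(6,1)·(6)^1 = 6·6 = 36.
  j = 2: C(6,2)·(6)^2 = 15·36 = 540.
  V_q(n, t) = 1 + 36 + 540 = 577.
Step 2: q^n = 7^6 = 117649.
Step 3: Hamming bound ⌊q^n / V_q(n,t)⌋ = ⌊117649/577⌋ = 203.
Step 4: Compare |C| = 104 to 203: satisfied.
The claimed |C| lies below the Hamming bound.


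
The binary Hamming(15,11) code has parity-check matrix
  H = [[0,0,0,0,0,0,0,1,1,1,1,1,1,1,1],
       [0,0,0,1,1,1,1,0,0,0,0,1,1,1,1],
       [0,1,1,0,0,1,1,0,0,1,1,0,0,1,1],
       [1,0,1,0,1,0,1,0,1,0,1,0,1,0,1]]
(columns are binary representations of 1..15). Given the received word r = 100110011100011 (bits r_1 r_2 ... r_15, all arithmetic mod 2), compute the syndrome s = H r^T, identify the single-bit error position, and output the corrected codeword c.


s = (1, 0, 1, 0)^T, error position = 10, corrected codeword c = 100110011000011

Compute s = H r^T mod 2 one row at a time:
  s_1 = 1 + 1 + 1 + 0 + 0 + 0 + 1 + 1 = 5 ≡ 1 (mod 2).
  s_2 = 1 + 1 + 0 + 0 + 0 + 0 + 1 + 1 = 4 ≡ 0 (mod 2).
  s_3 = 0 + 0 + 0 + 0 + 1 + 0 + 1 + 1 = 3 ≡ 1 (mod 2).
  s_4 = 1 + 0 + 1 + 0 + 1 + 0 + 0 + 1 = 4 ≡ 0 (mod 2).
s = (1, 0, 1, 0)^T — this equals column 10 of H (binary 1010), so error is at position 10.
Correct: flip bit 10 of r = 100110011100011 to get c = 100110011000011.


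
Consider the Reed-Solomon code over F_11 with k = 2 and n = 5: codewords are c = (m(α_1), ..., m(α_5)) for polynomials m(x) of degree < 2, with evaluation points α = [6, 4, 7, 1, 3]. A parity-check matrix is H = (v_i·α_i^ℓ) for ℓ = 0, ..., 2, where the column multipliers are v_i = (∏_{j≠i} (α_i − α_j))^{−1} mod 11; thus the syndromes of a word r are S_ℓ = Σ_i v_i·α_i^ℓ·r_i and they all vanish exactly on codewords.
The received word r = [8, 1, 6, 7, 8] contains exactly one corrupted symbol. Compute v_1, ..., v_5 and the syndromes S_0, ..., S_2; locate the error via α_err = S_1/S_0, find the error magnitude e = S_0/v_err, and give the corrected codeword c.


S = (3, 9, 5), error at position 5, error magnitude e = 5, c = [8, 1, 6, 7, 3].

Step 1: column multipliers v_i = (∏_{j≠i}(α_i − α_j))^{−1} mod 11.
  i = 1 (α = 6): (6−4)(6−7)(6−1)(6−3) = 2·(−1)·5·3 = −30 ≡ 3, so v_1 = 3^{−1} = 4 (mod 11).
  i = 2 (α = 4): (4−6)(4−7)(4−1)(4−3) = (−2)·(−3)·3·1 = 18 ≡ 7, so v_2 = 7^{−1} = 8 (mod 11).
  i = 3 (α = 7): (7−6)(7−4)(7−1)(7−3) = 1·3·6·4 = 72 ≡ 6, so v_3 = 6^{−1} = 2 (mod 11).
  i = 4 (α = 1): (1−6)(1−4)(1−7)(1−3) = (−5)·(−3)·(−6)·(−2) = 180 ≡ 4, so v_4 = 4^{−1} = 3 (mod 11).
  i = 5 (α = 3): (3−6)(3−4)(3−7)(3−1) = (−3)·(−1)·(−4)·2 = −24 ≡ 9, so v_5 = 9^{−1} = 5 (mod 11).
  v = [4, 8, 2, 3, 5].
Step 2: syndromes of r = [8, 1, 6, 7, 8] (all sums mod 11).
  S_0 = Σ v_i r_i = 4·8 + 8·1 + 2·6 + 3·7 + 5·8 = 113 ≡ 3.
  S_1 = Σ v_i α_i r_i = 4·6·8 + 8·4·1 + 2·7·6 + 3·1·7 + 5·3·8 = 449 ≡ 9.
  α_i^2 mod 11 = [3, 5, 5, 1, 9].
  S_2 = Σ v_i α_i^2 r_i = 4·3·8 + 8·5·1 + 2·5·6 + 3·1·7 + 5·9·8 = 577 ≡ 5.
  S = (3, 9, 5) ≠ 0, so r is not a codeword (an error is present).
Step 3: locate the error. For a single error e at position i, S_ℓ = v_i·e·α_i^ℓ, so α_err = S_1/S_0.
  S_0^{−1} = 3^{−1} = 4 (mod 11), so α_err = 9·4 = 36 ≡ 3 = α_5. Error position i = 5.
  Consistency check: S_2/S_1 = 5·5 = 25 ≡ 3 = α_err ✓ (single-error assumption holds).
Step 4: error magnitude e = S_0/v_5 = S_0·∏_{j≠5}(α_5 − α_j) = 3·9 = 27 ≡ 5 (mod 11).
Step 5: correct position 5: c_5 = r_5 − e = 8 − 5 ≡ 3 (mod 11). Hence c = [8, 1, 6, 7, 3].
  Check: interpolating c through the α_i gives m(x) = 9 + 9·x (degree < 2) with m(α_i) = c_i for every i, so c is indeed a codeword.


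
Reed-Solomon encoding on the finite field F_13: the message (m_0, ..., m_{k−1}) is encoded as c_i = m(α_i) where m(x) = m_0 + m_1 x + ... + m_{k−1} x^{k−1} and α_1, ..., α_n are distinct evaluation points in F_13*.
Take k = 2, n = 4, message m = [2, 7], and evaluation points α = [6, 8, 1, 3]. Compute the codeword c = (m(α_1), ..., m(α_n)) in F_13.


c = [5, 6, 9, 10]

Message polynomial: m(x) = 2 + 7·x (mod 13).
For each evaluation point α_i, compute m(α_i) mod 13:
  α_1 = 6: Horner steps 7 → 5, so m(6) = 5.
  α_2 = 8: Horner steps 7 → 6, so m(8) = 6.
  α_3 = 1: Horner steps 7 → 9, so m(1) = 9.
  α_4 = 3: Horner steps 7 → 10, so m(3) = 10.
Codeword c = [5, 6, 9, 10] ∈ F_13^4.


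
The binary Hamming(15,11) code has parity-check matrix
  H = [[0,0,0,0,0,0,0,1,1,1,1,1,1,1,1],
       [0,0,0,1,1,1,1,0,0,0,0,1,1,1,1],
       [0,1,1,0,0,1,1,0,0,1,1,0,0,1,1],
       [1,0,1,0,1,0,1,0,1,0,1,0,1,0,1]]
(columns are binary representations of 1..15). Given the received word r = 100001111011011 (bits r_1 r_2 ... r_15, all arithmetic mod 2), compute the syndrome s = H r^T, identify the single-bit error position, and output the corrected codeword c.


s = (0, 1, 1, 1)^T, error position = 7, corrected codeword c = 100001011011011

Compute s = H r^T mod 2 one row at a time:
  s_1 = 1 + 1 + 0 + 1 + 1 + 0 + 1 + 1 = 6 ≡ 0 (mod 2).
  s_2 = 0 + 0 + 1 + 1 + 1 + 0 + 1 + 1 = 5 ≡ 1 (mod 2).
  s_3 = 0 + 0 + 1 + 1 + 0 + 1 + 1 + 1 = 5 ≡ 1 (mod 2).
  s_4 = 1 + 0 + 0 + 1 + 1 + 1 + 0 + 1 = 5 ≡ 1 (mod 2).
s = (0, 1, 1, 1)^T — this equals column 7 of H (binary 0111), so error is at position 7.
Correct: flip bit 7 of r = 100001111011011 to get c = 100001011011011.


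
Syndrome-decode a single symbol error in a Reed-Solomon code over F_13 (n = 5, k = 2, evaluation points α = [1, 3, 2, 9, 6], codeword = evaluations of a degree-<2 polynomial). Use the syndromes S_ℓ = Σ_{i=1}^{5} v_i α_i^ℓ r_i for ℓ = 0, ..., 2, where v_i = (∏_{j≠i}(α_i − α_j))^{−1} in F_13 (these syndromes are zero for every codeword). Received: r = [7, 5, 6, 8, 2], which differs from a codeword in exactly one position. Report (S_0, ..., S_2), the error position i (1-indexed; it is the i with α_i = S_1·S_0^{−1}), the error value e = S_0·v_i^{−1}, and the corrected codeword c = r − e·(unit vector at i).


S = (5, 6, 2), error at position 4, error magnitude e = 9, c = [7, 5, 6, 12, 2].

Step 1: column multipliers v_i = (∏_{j≠i}(α_i − α_j))^{−1} mod 13.
  i = 1 (α = 1): (1−3)(1−2)(1−9)(1−6) = (−2)·(−1)·(−8)·(−5) = 80 ≡ 2, so v_1 = 2^{−1} = 7 (mod 13).
  i = 2 (α = 3): (3−1)(3−2)(3−9)(3−6) = 2·1·(−6)·(−3) = 36 ≡ 10, so v_2 = 10^{−1} = 4 (mod 13).
  i = 3 (α = 2): (2−1)(2−3)(2−9)(2−6) = 1·(−1)·(−7)·(−4) = −28 ≡ 11, so v_3 = 11^{−1} = 6 (mod 13).
  i = 4 (α = 9): (9−1)(9−3)(9−2)(9−6) = 8·6·7·3 = 1008 ≡ 7, so v_4 = 7^{−1} = 2 (mod 13).
  i = 5 (α = 6): (6−1)(6−3)(6−2)(6−9) = 5·3·4·(−3) = −180 ≡ 2, so v_5 = 2^{−1} = 7 (mod 13).
  v = [7, 4, 6, 2, 7].
Step 2: syndromes of r = [7, 5, 6, 8, 2] (all sums mod 13).
  S_0 = Σ v_i r_i = 7·7 + 4·5 + 6·6 + 2·8 + 7·2 = 135 ≡ 5.
  S_1 = Σ v_i α_i r_i = 7·1·7 + 4·3·5 + 6·2·6 + 2·9·8 + 7·6·2 = 409 ≡ 6.
  α_i^2 mod 13 = [1, 9, 4, 3, 10].
  S_2 = Σ v_i α_i^2 r_i = 7·1·7 + 4·9·5 + 6·4·6 + 2·3·8 + 7·10·2 = 561 ≡ 2.
  S = (5, 6, 2) ≠ 0, so r is not a codeword (an error is present).
Step 3: locate the error. For a single error e at position i, S_ℓ = v_i·e·α_i^ℓ, so α_err = S_1/S_0.
  S_0^{−1} = 5^{−1} = 8 (mod 13), so α_err = 6·8 = 48 ≡ 9 = α_4. Error position i = 4.
  Consistency check: S_2/S_1 = 2·11 = 22 ≡ 9 = α_err ✓ (single-error assumption holds).
Step 4: error magnitude e = S_0/v_4 = S_0·∏_{j≠4}(α_4 − α_j) = 5·7 = 35 ≡ 9 (mod 13).
Step 5: correct position 4: c_4 = r_4 − e = 8 − 9 ≡ 12 (mod 13). Hence c = [7, 5, 6, 12, 2].
  Check: interpolating c through the α_i gives m(x) = 8 + 12·x (degree < 2) with m(α_i) = c_i for every i, so c is indeed a codeword.


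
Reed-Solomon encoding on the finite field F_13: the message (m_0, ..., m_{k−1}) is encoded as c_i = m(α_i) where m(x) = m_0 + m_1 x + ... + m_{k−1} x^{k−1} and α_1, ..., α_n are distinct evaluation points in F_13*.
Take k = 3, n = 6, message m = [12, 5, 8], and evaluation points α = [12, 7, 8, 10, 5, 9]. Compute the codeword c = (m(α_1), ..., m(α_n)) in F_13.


c = [2, 10, 5, 4, 3, 3]

Message polynomial: m(x) = 12 + 5·x + 8·x^2 (mod 13).
For each evaluation point α_i, compute m(α_i) mod 13:
  α_1 = 12: Horner steps 8 → 10 → 2, so m(12) = 2.
  α_2 = 7: Horner steps 8 → 9 → 10, so m(7) = 10.
  α_3 = 8: Horner steps 8 → 4 → 5, so m(8) = 5.
  α_4 = 10: Horner steps 8 → 7 → 4, so m(10) = 4.
  α_5 = 5: Horner steps 8 → 6 → 3, so m(5) = 3.
  α_6 = 9: Horner steps 8 → 12 → 3, so m(9) = 3.
Codeword c = [2, 10, 5, 4, 3, 3] ∈ F_13^6.


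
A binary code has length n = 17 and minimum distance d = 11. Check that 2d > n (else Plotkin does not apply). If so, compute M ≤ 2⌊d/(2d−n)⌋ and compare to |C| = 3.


Plotkin bound M ≤ 4; given |C| = 3 ≤ bound (satisfied).

Check applicability: 2d = 22, n = 17.
2d − n = 5 > 0, so Plotkin applies.
Compute d/(2d−n) = 11/5 ≈ 2.2000.
⌊d/(2d−n)⌋ = 2.
Plotkin bound: M ≤ 2·2 = 4.
Given |C| = 3, check: satisfied.
This |C| is below the Plotkin bound.


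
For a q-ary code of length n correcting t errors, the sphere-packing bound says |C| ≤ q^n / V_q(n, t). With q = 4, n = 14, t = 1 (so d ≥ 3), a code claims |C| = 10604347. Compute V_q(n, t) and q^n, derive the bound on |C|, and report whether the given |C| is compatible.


V_q(n, t) = 43, q^n = 268435456, Hamming bound = 6242685, |C| = 10604347 > bound (violated).

Step 1: Compute V_q(n, t) = Σ_{j=0}^1 C(n, j) (q−1)^j.
  j = 0: C(14,0)·(3)^0 = 1·1 = 1.
  j = 1: C(14,1)·(3)^1 = 14·3 = 42.
  V_q(n, t) = 1 + 42 = 43.
Step 2: q^n = 4^14 = 268435456.
Step 3: Hamming bound ⌊q^n / V_q(n,t)⌋ = ⌊268435456/43⌋ = 6242685.
Step 4: Compare |C| = 10604347 to 6242685: violated.
The claimed |C| lies above the Hamming bound, so no 4-ary code of length 14 with d ≥ 3 can have 10604347 codewords.
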